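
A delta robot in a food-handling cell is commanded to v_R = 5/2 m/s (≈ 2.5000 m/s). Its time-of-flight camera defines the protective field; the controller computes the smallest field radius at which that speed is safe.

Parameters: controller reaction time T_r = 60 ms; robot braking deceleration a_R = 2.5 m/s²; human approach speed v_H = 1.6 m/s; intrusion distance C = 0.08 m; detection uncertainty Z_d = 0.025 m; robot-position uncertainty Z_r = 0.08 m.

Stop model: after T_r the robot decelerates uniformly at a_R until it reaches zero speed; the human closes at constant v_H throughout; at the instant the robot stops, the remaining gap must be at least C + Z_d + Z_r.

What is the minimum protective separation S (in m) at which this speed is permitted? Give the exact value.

S_min = 3281/1000 m = 3.2810 m

braking lasts T_s = (5/2)/(5/2) = 1.0000 s
robot in T_r: 2.5000·0.0600 = 0.1500 m
braking distance = 2.5000²/(2·2.5000) = 1.2500 m
human closes 1.6000·1.0600 = 1.6960 m
margins: 0.0800+0.0250+0.0800 = 0.1850 m
S_min ≈ 0.1500+1.2500+1.6960+0.1850  ⇒  S_min = 3281/1000 m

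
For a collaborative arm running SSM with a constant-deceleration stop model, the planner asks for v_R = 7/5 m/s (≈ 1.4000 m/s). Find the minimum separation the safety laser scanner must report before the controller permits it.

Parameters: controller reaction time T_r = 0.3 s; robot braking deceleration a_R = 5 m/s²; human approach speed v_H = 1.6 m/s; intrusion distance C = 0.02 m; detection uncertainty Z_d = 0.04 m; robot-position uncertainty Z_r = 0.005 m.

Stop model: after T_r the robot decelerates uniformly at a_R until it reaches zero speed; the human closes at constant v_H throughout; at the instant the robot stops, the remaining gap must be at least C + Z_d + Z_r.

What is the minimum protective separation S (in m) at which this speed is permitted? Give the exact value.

braking lasts T_s = (7/5)/5 = 0.2800 s
reaction-phase robot travel = 1.4000·0.3000 = 0.4200 m
robot covers 1.4000·0.2800 − ½·5.0000·0.2800² = 0.1960 m while stopping
human closes 1.6000·0.5800 = 0.9280 m
C+Z_d+Z_r = 0.0200+0.0400+0.0050 = 0.0650 m
S_min ≈ 0.4200+0.1960+0.9280+0.0650  ⇒  S_min = 1609/1000 m

S_min = 1609/1000 m = 1.6090 m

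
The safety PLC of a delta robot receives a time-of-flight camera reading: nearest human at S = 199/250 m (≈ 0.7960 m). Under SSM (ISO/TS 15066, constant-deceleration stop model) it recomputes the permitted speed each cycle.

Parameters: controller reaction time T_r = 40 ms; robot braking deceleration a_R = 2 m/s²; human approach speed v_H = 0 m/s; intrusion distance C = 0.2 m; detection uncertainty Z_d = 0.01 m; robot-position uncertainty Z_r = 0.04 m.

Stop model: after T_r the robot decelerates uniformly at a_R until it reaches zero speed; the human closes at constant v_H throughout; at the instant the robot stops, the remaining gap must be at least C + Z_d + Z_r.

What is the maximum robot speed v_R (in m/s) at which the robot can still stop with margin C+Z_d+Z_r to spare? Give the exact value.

v_R_max = 7/5 m/s = 1.4000 m/s

collect terms ⇒ (1/4)·v_R² + (1/25)·v_R + (-273/500) = 0
  disc = (1/25)² − 4·(1/4)·(-273/500) = 1369/2500 ; √disc = 37/50
  v_R = (−(1/25) + 37/50) / (2·(1/4)) = 7/5 m/s
check:
stop time T_s = (7/5)/2 = 0.7000 s
robot in T_r: 1.4000·0.0400 = 0.0560 m
braking distance = 1.4000²/(2·2.0000) = 0.4900 m
human closes 0.0000·0.7400 = 0.0000 m
residual clearance needed = 0.2000+0.0100+0.0400 = 0.2500 m
sum ≈ 0.0560+0.4900+0.0000+0.2500 ≈ 0.7960 m = S ✓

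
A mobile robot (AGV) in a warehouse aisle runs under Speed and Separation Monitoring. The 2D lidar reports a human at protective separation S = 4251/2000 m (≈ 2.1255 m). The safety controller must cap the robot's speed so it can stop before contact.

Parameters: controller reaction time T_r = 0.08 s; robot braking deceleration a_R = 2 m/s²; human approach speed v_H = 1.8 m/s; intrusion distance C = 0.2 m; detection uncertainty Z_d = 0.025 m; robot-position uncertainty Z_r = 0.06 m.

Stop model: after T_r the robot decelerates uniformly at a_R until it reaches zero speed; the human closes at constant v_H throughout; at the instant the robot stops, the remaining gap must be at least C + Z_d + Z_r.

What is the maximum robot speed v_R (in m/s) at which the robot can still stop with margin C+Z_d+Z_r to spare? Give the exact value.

v_R_max = 13/10 m/s = 1.3000 m/s

quadratic (1/4)·v² + (49/50)·v + (-3393/2000) = 0
  disc = (49/50)² − 4·(1/4)·(-3393/2000) = 26569/10000 ; √disc = 163/100
  v_R = (−(49/50) + 163/100) / (2·(1/4)) = 13/10 m/s
check:
braking lasts T_s = (13/10)/2 = 0.6500 s
reaction-phase robot travel = 1.3000·0.0800 = 0.1040 m
robot under decel: 1.3000²/(2·2.0000) = 0.4225 m
human closes 1.8000·0.7300 = 1.3140 m
C+Z_d+Z_r = 0.2000+0.0250+0.0600 = 0.2850 m
sum ≈ 0.1040+0.4225+1.3140+0.2850 ≈ 2.1255 m = S ✓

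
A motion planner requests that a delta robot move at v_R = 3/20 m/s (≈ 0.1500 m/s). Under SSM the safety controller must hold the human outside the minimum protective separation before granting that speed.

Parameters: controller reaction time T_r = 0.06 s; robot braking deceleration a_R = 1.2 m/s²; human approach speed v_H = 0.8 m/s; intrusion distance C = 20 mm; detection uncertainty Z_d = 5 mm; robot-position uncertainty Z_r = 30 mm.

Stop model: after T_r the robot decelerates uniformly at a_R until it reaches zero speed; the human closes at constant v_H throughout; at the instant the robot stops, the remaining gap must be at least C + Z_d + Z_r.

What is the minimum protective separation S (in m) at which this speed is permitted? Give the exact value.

stop time T_s = (3/20)/(6/5) = 0.1250 s
robot in T_r: 0.1500·0.0600 = 0.0090 m
robot covers 0.1500·0.1250 − ½·1.2000·0.1250² = 0.0094 m while stopping
human closes 0.8000·0.1850 = 0.1480 m
margins: 0.0200+0.0050+0.0300 = 0.0550 m
S_min ≈ 0.0090+0.0094+0.1480+0.0550  ⇒  S_min = 1771/8000 m

S_min = 1771/8000 m = 0.2214 m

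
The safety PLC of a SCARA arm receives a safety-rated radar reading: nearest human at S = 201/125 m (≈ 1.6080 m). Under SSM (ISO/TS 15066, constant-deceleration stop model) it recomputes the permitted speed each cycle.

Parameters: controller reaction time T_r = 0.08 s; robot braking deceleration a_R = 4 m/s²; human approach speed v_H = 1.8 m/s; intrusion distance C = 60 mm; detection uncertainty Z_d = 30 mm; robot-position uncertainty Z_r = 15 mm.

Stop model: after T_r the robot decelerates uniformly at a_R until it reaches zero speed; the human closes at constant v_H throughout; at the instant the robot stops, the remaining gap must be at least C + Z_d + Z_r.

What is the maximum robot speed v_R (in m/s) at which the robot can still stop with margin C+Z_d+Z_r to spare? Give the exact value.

v_R_max = 9/5 m/s = 1.8000 m/s

at the boundary: (1/8)·v² + (53/100)·v + (-1359/1000) = 0
  disc = (53/100)² − 4·(1/8)·(-1359/1000) = 2401/2500 ; √disc = 49/50
  v_R = (−(53/100) + 49/50) / (2·(1/8)) = 9/5 m/s
check:
T_s = v_R/a_R = (9/5)/4 = 0.4500 s
robot covers v_R·T_r = 1.8000·0.0800 = 0.1440 m before braking
braking distance = 1.8000²/(2·4.0000) = 0.4050 m
human over T_r+T_s: 1.8000·(0.0800+0.4500) = 0.9540 m
C+Z_d+Z_r = 0.0600+0.0300+0.0150 = 0.1050 m
sum ≈ 0.1440+0.4050+0.9540+0.1050 ≈ 1.6080 m = S ✓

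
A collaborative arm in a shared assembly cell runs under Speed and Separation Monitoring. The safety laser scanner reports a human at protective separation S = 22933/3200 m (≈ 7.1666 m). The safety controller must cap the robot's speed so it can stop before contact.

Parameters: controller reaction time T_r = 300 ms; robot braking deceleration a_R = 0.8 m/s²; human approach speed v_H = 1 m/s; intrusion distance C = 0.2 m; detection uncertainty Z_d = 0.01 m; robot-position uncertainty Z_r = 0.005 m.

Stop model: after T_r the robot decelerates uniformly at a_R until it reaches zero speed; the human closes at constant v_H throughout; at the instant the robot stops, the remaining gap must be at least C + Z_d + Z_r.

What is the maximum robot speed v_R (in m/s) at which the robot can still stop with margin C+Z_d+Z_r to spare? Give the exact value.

v_R_max = 9/4 m/s = 2.2500 m/s

collect terms ⇒ (5/8)·v_R² + (31/20)·v_R + (-4257/640) = 0
  disc = (31/20)² − 4·(5/8)·(-4257/640) = 121801/6400 ; √disc = 349/80
  v_R = (−(31/20) + 349/80) / (2·(5/8)) = 9/4 m/s
check:
T_s = v_R/a_R = (9/4)/(4/5) = 2.8125 s
robot covers v_R·T_r = 2.2500·0.3000 = 0.6750 m before braking
braking distance = 2.2500²/(2·0.8000) = 3.1641 m
human closes 1.0000·3.1125 = 3.1125 m
margins: 0.2000+0.0100+0.0050 = 0.2150 m
sum ≈ 0.6750+3.1641+3.1125+0.2150 ≈ 7.1666 m = S ✓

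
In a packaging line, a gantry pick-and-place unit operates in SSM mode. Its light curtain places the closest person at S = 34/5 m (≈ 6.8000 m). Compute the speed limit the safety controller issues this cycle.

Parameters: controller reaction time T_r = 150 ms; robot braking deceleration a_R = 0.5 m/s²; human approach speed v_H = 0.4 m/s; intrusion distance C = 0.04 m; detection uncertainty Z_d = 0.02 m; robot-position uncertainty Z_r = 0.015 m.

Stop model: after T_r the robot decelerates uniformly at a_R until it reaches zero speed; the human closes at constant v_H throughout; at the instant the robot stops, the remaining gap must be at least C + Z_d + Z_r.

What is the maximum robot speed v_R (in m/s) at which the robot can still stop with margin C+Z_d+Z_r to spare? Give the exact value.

v_R_max = 43/20 m/s = 2.1500 m/s

quadratic (1)·v² + (19/20)·v + (-1333/200) = 0
  disc = (19/20)² − 4·(1)·(-1333/200) = 441/16 ; √disc = 21/4
  v_R = (−(19/20) + 21/4) / (2·(1)) = 43/20 m/s
check:
stop time T_s = (43/20)/(1/2) = 4.3000 s
reaction-phase robot travel = 2.1500·0.1500 = 0.3225 m
robot under decel: 2.1500²/(2·0.5000) = 4.6225 m
person approaches 0.4000·(0.1500+4.3000) = 1.7800 m
margins: 0.0400+0.0200+0.0150 = 0.0750 m
sum ≈ 0.3225+4.6225+1.7800+0.0750 ≈ 6.8000 m = S ✓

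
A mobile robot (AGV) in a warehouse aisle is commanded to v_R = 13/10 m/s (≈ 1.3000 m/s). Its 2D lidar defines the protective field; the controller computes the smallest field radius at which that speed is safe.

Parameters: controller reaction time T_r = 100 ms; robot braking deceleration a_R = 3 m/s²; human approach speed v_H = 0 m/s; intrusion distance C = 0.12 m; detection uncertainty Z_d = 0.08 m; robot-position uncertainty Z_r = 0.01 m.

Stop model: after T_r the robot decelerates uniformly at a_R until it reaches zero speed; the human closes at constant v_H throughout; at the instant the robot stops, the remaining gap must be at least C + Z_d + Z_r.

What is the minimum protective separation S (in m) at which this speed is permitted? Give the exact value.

S_min = 373/600 m = 0.6217 m

T_s = v_R/a_R = (13/10)/3 = 0.4333 s
reaction-phase robot travel = 1.3000·0.1000 = 0.1300 m
robot covers 1.3000·0.4333 − ½·3.0000·0.4333² = 0.2817 m while stopping
person approaches 0.0000·(0.1000+0.4333) = 0.0000 m
C+Z_d+Z_r = 0.1200+0.0800+0.0100 = 0.2100 m
S_min ≈ 0.1300+0.2817+0.0000+0.2100  ⇒  S_min = 373/600 m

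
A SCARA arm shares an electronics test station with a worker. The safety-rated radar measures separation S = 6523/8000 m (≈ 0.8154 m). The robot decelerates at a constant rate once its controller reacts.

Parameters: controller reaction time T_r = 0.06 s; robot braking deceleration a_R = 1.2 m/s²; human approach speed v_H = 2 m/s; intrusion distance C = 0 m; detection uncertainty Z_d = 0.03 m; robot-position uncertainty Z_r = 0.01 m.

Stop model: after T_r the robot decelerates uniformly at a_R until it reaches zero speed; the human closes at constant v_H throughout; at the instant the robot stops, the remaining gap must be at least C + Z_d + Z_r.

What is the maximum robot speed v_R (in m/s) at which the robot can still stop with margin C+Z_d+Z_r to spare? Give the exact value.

v_R_max = 7/20 m/s = 0.3500 m/s

at the boundary: (5/12)·v² + (259/150)·v + (-5243/8000) = 0
  disc = (259/150)² − 4·(5/12)·(-5243/8000) = 1466521/360000 ; √disc = 1211/600
  v_R = (−(259/150) + 1211/600) / (2·(5/12)) = 7/20 m/s
check:
stop time T_s = (7/20)/(6/5) = 0.2917 s
robot in T_r: 0.3500·0.0600 = 0.0210 m
robot covers 0.3500·0.2917 − ½·1.2000·0.2917² = 0.0510 m while stopping
human over T_r+T_s: 2.0000·(0.0600+0.2917) = 0.7033 m
margins: 0.0000+0.0300+0.0100 = 0.0400 m
sum ≈ 0.0210+0.0510+0.7033+0.0400 ≈ 0.8154 m = S ✓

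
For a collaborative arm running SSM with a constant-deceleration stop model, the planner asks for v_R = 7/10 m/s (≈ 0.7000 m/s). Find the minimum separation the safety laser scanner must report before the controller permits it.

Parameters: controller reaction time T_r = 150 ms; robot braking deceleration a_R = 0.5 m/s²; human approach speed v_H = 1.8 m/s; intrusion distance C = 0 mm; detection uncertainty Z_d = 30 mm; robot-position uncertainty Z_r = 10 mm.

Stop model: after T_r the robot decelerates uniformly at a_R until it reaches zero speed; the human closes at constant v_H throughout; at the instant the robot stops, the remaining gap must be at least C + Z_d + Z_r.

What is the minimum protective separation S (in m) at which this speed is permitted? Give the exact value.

T_s = v_R/a_R = (7/10)/(1/2) = 1.4000 s
robot in T_r: 0.7000·0.1500 = 0.1050 m
robot covers 0.7000·1.4000 − ½·0.5000·1.4000² = 0.4900 m while stopping
person approaches 1.8000·(0.1500+1.4000) = 2.7900 m
margins: 0.0000+0.0300+0.0100 = 0.0400 m
S_min ≈ 0.1050+0.4900+2.7900+0.0400  ⇒  S_min = 137/40 m

S_min = 137/40 m = 3.4250 m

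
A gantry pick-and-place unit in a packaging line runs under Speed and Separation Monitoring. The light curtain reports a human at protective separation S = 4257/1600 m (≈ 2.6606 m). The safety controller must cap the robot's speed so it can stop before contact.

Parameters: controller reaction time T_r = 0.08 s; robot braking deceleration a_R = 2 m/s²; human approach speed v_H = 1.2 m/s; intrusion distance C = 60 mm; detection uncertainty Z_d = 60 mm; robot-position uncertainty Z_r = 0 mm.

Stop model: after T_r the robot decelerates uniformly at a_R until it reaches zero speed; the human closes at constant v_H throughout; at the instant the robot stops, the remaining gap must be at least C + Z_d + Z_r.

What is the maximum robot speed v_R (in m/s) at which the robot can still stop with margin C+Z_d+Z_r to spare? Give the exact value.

at the boundary: (1/4)·v² + (17/25)·v + (-19557/8000) = 0
  disc = (17/25)² − 4·(1/4)·(-19557/8000) = 116281/40000 ; √disc = 341/200
  v_R = (−(17/25) + 341/200) / (2·(1/4)) = 41/20 m/s
check:
stop time T_s = (41/20)/2 = 1.0250 s
reaction-phase robot travel = 2.0500·0.0800 = 0.1640 m
robot covers 2.0500·1.0250 − ½·2.0000·1.0250² = 1.0506 m while stopping
human closes 1.2000·1.1050 = 1.3260 m
residual clearance needed = 0.0600+0.0600+0.0000 = 0.1200 m
sum ≈ 0.1640+1.0506+1.3260+0.1200 ≈ 2.6606 m = S ✓

v_R_max = 41/20 m/s = 2.0500 m/s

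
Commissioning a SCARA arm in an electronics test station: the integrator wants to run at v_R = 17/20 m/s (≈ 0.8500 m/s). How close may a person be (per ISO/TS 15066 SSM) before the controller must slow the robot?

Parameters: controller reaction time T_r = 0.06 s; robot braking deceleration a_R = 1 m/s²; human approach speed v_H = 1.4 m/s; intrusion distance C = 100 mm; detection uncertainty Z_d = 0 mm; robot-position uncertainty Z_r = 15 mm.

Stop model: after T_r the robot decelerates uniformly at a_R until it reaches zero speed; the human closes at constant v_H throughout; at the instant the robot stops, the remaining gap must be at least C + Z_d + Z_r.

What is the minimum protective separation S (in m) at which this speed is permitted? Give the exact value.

T_s = v_R/a_R = (17/20)/1 = 0.8500 s
robot covers v_R·T_r = 0.8500·0.0600 = 0.0510 m before braking
robot covers 0.8500·0.8500 − ½·1.0000·0.8500² = 0.3613 m while stopping
human over T_r+T_s: 1.4000·(0.0600+0.8500) = 1.2740 m
residual clearance needed = 0.1000+0.0000+0.0150 = 0.1150 m
S_min ≈ 0.0510+0.3613+1.2740+0.1150  ⇒  S_min = 1441/800 m

S_min = 1441/800 m = 1.8013 m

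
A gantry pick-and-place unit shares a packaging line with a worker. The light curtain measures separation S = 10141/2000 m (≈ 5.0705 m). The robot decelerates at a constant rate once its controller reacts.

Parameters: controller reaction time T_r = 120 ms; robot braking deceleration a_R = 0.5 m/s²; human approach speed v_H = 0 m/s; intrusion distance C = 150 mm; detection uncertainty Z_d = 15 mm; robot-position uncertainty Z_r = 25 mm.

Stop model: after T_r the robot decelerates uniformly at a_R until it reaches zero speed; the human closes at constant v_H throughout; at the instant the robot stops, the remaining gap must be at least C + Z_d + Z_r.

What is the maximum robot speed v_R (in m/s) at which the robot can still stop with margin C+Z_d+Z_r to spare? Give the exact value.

collect terms ⇒ (1)·v_R² + (3/25)·v_R + (-9761/2000) = 0
  disc = (3/25)² − 4·(1)·(-9761/2000) = 48841/2500 ; √disc = 221/50
  v_R = (−(3/25) + 221/50) / (2·(1)) = 43/20 m/s
check:
T_s = v_R/a_R = (43/20)/(1/2) = 4.3000 s
robot in T_r: 2.1500·0.1200 = 0.2580 m
braking distance = 2.1500²/(2·0.5000) = 4.6225 m
person approaches 0.0000·(0.1200+4.3000) = 0.0000 m
margins: 0.1500+0.0150+0.0250 = 0.1900 m
sum ≈ 0.2580+4.6225+0.0000+0.1900 ≈ 5.0705 m = S ✓

v_R_max = 43/20 m/s = 2.1500 m/s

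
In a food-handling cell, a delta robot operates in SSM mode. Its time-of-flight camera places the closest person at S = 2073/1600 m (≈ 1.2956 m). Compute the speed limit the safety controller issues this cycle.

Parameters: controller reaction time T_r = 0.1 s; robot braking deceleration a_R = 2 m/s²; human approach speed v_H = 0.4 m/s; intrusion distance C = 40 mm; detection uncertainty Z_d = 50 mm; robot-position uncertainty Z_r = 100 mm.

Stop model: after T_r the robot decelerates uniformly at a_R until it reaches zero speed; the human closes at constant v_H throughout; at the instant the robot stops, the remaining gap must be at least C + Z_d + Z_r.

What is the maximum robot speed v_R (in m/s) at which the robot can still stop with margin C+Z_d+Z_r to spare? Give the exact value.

quadratic (1/4)·v² + (3/10)·v + (-341/320) = 0
  disc = (3/10)² − 4·(1/4)·(-341/320) = 1849/1600 ; √disc = 43/40
  v_R = (−(3/10) + 43/40) / (2·(1/4)) = 31/20 m/s
check:
T_s = v_R/a_R = (31/20)/2 = 0.7750 s
reaction-phase robot travel = 1.5500·0.1000 = 0.1550 m
braking distance = 1.5500²/(2·2.0000) = 0.6006 m
human over T_r+T_s: 0.4000·(0.1000+0.7750) = 0.3500 m
margins: 0.0400+0.0500+0.1000 = 0.1900 m
sum ≈ 0.1550+0.6006+0.3500+0.1900 ≈ 1.2956 m = S ✓

v_R_max = 31/20 m/s = 1.5500 m/s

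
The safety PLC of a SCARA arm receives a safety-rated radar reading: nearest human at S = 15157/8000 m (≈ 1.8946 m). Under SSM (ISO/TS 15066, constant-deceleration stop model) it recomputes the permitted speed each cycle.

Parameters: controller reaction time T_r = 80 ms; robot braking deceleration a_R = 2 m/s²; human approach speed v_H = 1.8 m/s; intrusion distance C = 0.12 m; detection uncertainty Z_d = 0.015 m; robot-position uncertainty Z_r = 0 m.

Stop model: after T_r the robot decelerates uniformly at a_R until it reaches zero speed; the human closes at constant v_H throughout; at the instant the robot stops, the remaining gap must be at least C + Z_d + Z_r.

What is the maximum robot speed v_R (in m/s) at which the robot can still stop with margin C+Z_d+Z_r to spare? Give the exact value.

v_R_max = 5/4 m/s = 1.2500 m/s

collect terms ⇒ (1/4)·v_R² + (49/50)·v_R + (-517/320) = 0
  disc = (49/50)² − 4·(1/4)·(-517/320) = 103041/40000 ; √disc = 321/200
  v_R = (−(49/50) + 321/200) / (2·(1/4)) = 5/4 m/s
check:
braking lasts T_s = (5/4)/2 = 0.6250 s
robot in T_r: 1.2500·0.0800 = 0.1000 m
braking distance = 1.2500²/(2·2.0000) = 0.3906 m
person approaches 1.8000·(0.0800+0.6250) = 1.2690 m
margins: 0.1200+0.0150+0.0000 = 0.1350 m
sum ≈ 0.1000+0.3906+1.2690+0.1350 ≈ 1.8946 m = S ✓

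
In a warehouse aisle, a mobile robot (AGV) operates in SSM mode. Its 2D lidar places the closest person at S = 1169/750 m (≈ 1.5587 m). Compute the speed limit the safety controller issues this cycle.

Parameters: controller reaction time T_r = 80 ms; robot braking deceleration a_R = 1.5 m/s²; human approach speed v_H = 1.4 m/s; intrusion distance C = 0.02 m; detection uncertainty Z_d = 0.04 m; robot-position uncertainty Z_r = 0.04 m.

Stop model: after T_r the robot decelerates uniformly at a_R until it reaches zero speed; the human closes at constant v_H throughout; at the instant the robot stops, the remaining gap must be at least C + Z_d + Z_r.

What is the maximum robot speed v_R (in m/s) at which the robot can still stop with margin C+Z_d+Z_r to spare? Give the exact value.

v_R_max = 1 m/s = 1.0000 m/s

at the boundary: (1/3)·v² + (76/75)·v + (-101/75) = 0
  disc = (76/75)² − 4·(1/3)·(-101/75) = 1764/625 ; √disc = 42/25
  v_R = (−(76/75) + 42/25) / (2·(1/3)) = 1 m/s
check:
stop time T_s = 1/(3/2) = 0.6667 s
robot in T_r: 1.0000·0.0800 = 0.0800 m
robot covers 1.0000·0.6667 − ½·1.5000·0.6667² = 0.3333 m while stopping
human closes 1.4000·0.7467 = 1.0453 m
residual clearance needed = 0.0200+0.0400+0.0400 = 0.1000 m
sum ≈ 0.0800+0.3333+1.0453+0.1000 ≈ 1.5587 m = S ✓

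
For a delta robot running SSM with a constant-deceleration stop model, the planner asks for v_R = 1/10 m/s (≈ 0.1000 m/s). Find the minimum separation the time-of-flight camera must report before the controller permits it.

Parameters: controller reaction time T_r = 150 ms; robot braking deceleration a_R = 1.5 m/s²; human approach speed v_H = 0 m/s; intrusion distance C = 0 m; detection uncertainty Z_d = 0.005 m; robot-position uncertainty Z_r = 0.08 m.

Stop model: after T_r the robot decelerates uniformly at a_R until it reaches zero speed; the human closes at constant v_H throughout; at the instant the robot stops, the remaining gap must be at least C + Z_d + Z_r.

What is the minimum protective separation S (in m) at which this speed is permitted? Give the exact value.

braking lasts T_s = (1/10)/(3/2) = 0.0667 s
robot in T_r: 0.1000·0.1500 = 0.0150 m
robot covers 0.1000·0.0667 − ½·1.5000·0.0667² = 0.0033 m while stopping
human over T_r+T_s: 0.0000·(0.1500+0.0667) = 0.0000 m
C+Z_d+Z_r = 0.0000+0.0050+0.0800 = 0.0850 m
S_min ≈ 0.0150+0.0033+0.0000+0.0850  ⇒  S_min = 31/300 m

S_min = 31/300 m = 0.1033 m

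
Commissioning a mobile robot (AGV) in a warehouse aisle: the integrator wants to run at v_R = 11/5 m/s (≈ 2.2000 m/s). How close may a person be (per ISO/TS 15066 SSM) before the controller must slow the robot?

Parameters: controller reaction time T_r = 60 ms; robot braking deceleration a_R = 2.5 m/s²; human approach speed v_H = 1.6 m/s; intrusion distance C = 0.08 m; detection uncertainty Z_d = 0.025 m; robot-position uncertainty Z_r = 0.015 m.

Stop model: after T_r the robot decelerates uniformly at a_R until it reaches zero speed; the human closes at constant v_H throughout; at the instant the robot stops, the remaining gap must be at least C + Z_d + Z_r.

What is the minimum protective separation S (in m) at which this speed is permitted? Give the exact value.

S_min = 681/250 m = 2.7240 m

braking lasts T_s = (11/5)/(5/2) = 0.8800 s
robot covers v_R·T_r = 2.2000·0.0600 = 0.1320 m before braking
robot under decel: 2.2000²/(2·2.5000) = 0.9680 m
person approaches 1.6000·(0.0600+0.8800) = 1.5040 m
margins: 0.0800+0.0250+0.0150 = 0.1200 m
S_min ≈ 0.1320+0.9680+1.5040+0.1200  ⇒  S_min = 681/250 m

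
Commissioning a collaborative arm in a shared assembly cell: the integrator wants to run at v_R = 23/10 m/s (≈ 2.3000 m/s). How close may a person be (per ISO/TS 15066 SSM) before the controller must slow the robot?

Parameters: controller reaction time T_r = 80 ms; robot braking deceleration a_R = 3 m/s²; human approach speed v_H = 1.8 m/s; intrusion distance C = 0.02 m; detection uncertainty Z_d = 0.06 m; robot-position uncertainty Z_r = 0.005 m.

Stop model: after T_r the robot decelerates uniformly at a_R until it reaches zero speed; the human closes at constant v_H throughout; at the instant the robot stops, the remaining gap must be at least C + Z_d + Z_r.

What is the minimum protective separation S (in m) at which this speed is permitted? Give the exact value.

T_s = v_R/a_R = (23/10)/3 = 0.7667 s
robot covers v_R·T_r = 2.3000·0.0800 = 0.1840 m before braking
robot under decel: 2.3000²/(2·3.0000) = 0.8817 m
human closes 1.8000·0.8467 = 1.5240 m
residual clearance needed = 0.0200+0.0600+0.0050 = 0.0850 m
S_min ≈ 0.1840+0.8817+1.5240+0.0850  ⇒  S_min = 1003/375 m

S_min = 1003/375 m = 2.6747 m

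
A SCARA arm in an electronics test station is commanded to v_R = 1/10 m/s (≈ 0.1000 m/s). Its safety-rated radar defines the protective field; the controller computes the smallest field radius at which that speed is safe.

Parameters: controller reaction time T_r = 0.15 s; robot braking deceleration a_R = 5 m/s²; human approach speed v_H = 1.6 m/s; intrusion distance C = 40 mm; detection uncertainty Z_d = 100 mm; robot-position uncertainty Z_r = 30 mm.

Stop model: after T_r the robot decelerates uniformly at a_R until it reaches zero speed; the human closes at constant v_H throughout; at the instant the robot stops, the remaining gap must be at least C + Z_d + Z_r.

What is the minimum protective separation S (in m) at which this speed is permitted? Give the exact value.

S_min = 229/500 m = 0.4580 m

stop time T_s = (1/10)/5 = 0.0200 s
robot in T_r: 0.1000·0.1500 = 0.0150 m
robot covers 0.1000·0.0200 − ½·5.0000·0.0200² = 0.0010 m while stopping
human closes 1.6000·0.1700 = 0.2720 m
margins: 0.0400+0.1000+0.0300 = 0.1700 m
S_min ≈ 0.0150+0.0010+0.2720+0.1700  ⇒  S_min = 229/500 m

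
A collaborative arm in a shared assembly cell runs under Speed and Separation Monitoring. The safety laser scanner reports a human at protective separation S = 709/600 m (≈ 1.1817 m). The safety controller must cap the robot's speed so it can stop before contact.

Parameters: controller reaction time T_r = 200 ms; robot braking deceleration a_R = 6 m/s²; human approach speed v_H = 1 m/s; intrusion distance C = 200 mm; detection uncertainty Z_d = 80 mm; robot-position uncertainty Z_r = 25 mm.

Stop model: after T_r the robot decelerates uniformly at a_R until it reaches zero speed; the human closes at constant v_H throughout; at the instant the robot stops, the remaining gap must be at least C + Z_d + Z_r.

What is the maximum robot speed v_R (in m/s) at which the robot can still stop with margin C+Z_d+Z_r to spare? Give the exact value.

v_R_max = 7/5 m/s = 1.4000 m/s

quadratic (1/12)·v² + (11/30)·v + (-203/300) = 0
  disc = (11/30)² − 4·(1/12)·(-203/300) = 9/25 ; √disc = 3/5
  v_R = (−(11/30) + 3/5) / (2·(1/12)) = 7/5 m/s
check:
T_s = v_R/a_R = (7/5)/6 = 0.2333 s
robot covers v_R·T_r = 1.4000·0.2000 = 0.2800 m before braking
robot under decel: 1.4000²/(2·6.0000) = 0.1633 m
human closes 1.0000·0.4333 = 0.4333 m
C+Z_d+Z_r = 0.2000+0.0800+0.0250 = 0.3050 m
sum ≈ 0.2800+0.1633+0.4333+0.3050 ≈ 1.1817 m = S ✓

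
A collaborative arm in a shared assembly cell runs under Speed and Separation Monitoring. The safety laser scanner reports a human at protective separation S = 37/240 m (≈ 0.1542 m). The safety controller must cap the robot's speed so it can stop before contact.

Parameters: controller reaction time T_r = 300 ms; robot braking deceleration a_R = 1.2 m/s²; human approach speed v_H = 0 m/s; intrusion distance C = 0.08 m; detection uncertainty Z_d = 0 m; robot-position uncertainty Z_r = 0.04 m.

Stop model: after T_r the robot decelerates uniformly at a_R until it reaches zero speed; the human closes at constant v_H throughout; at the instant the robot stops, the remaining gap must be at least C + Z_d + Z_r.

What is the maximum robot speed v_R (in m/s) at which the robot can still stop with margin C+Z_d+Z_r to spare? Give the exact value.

at the boundary: (5/12)·v² + (3/10)·v + (-41/1200) = 0
  disc = (3/10)² − 4·(5/12)·(-41/1200) = 529/3600 ; √disc = 23/60
  v_R = (−(3/10) + 23/60) / (2·(5/12)) = 1/10 m/s
check:
T_s = v_R/a_R = (1/10)/(6/5) = 0.0833 s
robot in T_r: 0.1000·0.3000 = 0.0300 m
braking distance = 0.1000²/(2·1.2000) = 0.0042 m
human over T_r+T_s: 0.0000·(0.3000+0.0833) = 0.0000 m
margins: 0.0800+0.0000+0.0400 = 0.1200 m
sum ≈ 0.0300+0.0042+0.0000+0.1200 ≈ 0.1542 m = S ✓

v_R_max = 1/10 m/s = 0.1000 m/s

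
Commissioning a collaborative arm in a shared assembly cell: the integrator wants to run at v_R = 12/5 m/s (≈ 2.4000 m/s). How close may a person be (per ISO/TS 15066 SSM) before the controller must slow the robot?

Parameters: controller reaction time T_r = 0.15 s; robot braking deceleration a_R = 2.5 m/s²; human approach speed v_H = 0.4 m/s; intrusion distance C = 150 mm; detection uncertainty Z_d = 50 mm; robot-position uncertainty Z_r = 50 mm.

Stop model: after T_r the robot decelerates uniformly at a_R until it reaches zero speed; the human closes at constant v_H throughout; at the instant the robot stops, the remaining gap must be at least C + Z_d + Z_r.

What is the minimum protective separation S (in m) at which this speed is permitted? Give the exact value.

braking lasts T_s = (12/5)/(5/2) = 0.9600 s
reaction-phase robot travel = 2.4000·0.1500 = 0.3600 m
braking distance = 2.4000²/(2·2.5000) = 1.1520 m
human over T_r+T_s: 0.4000·(0.1500+0.9600) = 0.4440 m
C+Z_d+Z_r = 0.1500+0.0500+0.0500 = 0.2500 m
S_min ≈ 0.3600+1.1520+0.4440+0.2500  ⇒  S_min = 1103/500 m

S_min = 1103/500 m = 2.2060 m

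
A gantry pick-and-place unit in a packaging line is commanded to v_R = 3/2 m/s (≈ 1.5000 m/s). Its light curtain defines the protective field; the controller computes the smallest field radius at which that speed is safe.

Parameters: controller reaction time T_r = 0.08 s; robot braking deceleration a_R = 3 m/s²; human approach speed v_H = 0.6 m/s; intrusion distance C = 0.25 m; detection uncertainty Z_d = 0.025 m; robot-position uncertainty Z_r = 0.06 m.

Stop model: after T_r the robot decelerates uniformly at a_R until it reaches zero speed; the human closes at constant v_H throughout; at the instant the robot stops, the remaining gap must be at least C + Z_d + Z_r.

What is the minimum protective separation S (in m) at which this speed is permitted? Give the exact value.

S_min = 589/500 m = 1.1780 m

T_s = v_R/a_R = (3/2)/3 = 0.5000 s
robot in T_r: 1.5000·0.0800 = 0.1200 m
robot covers 1.5000·0.5000 − ½·3.0000·0.5000² = 0.3750 m while stopping
human closes 0.6000·0.5800 = 0.3480 m
margins: 0.2500+0.0250+0.0600 = 0.3350 m
S_min ≈ 0.1200+0.3750+0.3480+0.3350  ⇒  S_min = 589/500 m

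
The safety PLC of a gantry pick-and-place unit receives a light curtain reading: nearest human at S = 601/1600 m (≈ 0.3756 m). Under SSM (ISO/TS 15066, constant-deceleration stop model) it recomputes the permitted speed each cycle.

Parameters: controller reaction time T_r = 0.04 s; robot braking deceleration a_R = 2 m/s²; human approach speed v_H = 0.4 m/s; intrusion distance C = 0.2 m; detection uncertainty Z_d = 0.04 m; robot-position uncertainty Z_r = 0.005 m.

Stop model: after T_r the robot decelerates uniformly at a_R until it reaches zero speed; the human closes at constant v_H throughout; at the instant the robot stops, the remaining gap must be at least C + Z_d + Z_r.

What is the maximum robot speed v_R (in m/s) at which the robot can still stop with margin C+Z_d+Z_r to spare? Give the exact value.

at the boundary: (1/4)·v² + (6/25)·v + (-917/8000) = 0
  disc = (6/25)² − 4·(1/4)·(-917/8000) = 6889/40000 ; √disc = 83/200
  v_R = (−(6/25) + 83/200) / (2·(1/4)) = 7/20 m/s
check:
T_s = v_R/a_R = (7/20)/2 = 0.1750 s
robot covers v_R·T_r = 0.3500·0.0400 = 0.0140 m before braking
braking distance = 0.3500²/(2·2.0000) = 0.0306 m
person approaches 0.4000·(0.0400+0.1750) = 0.0860 m
C+Z_d+Z_r = 0.2000+0.0400+0.0050 = 0.2450 m
sum ≈ 0.0140+0.0306+0.0860+0.2450 ≈ 0.3756 m = S ✓

v_R_max = 7/20 m/s = 0.3500 m/s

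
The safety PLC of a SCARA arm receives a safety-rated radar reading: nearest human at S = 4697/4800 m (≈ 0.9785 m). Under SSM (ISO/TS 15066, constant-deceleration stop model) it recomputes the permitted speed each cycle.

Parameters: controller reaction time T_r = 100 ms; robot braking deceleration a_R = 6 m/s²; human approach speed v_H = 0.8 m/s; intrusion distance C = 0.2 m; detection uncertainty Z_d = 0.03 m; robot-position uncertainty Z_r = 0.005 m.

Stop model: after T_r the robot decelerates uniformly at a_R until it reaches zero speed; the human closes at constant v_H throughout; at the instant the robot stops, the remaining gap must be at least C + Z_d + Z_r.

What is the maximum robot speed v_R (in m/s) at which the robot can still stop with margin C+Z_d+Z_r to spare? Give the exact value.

v_R_max = 7/4 m/s = 1.7500 m/s

at the boundary: (1/12)·v² + (7/30)·v + (-637/960) = 0
  disc = (7/30)² − 4·(1/12)·(-637/960) = 441/1600 ; √disc = 21/40
  v_R = (−(7/30) + 21/40) / (2·(1/12)) = 7/4 m/s
check:
braking lasts T_s = (7/4)/6 = 0.2917 s
robot covers v_R·T_r = 1.7500·0.1000 = 0.1750 m before braking
braking distance = 1.7500²/(2·6.0000) = 0.2552 m
human over T_r+T_s: 0.8000·(0.1000+0.2917) = 0.3133 m
margins: 0.2000+0.0300+0.0050 = 0.2350 m
sum ≈ 0.1750+0.2552+0.3133+0.2350 ≈ 0.9785 m = S ✓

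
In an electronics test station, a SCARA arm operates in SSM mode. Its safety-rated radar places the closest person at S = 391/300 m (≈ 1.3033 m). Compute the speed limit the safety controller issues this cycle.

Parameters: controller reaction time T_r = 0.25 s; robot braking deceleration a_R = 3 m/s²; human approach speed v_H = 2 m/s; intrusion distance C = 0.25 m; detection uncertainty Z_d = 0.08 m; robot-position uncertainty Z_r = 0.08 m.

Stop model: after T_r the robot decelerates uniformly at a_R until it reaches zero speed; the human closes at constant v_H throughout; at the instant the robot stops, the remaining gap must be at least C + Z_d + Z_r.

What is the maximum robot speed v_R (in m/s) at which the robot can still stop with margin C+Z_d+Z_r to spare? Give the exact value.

at the boundary: (1/6)·v² + (11/12)·v + (-59/150) = 0
  disc = (11/12)² − 4·(1/6)·(-59/150) = 441/400 ; √disc = 21/20
  v_R = (−(11/12) + 21/20) / (2·(1/6)) = 2/5 m/s
check:
T_s = v_R/a_R = (2/5)/3 = 0.1333 s
robot in T_r: 0.4000·0.2500 = 0.1000 m
robot under decel: 0.4000²/(2·3.0000) = 0.0267 m
human closes 2.0000·0.3833 = 0.7667 m
residual clearance needed = 0.2500+0.0800+0.0800 = 0.4100 m
sum ≈ 0.1000+0.0267+0.7667+0.4100 ≈ 1.3033 m = S ✓

v_R_max = 2/5 m/s = 0.4000 m/s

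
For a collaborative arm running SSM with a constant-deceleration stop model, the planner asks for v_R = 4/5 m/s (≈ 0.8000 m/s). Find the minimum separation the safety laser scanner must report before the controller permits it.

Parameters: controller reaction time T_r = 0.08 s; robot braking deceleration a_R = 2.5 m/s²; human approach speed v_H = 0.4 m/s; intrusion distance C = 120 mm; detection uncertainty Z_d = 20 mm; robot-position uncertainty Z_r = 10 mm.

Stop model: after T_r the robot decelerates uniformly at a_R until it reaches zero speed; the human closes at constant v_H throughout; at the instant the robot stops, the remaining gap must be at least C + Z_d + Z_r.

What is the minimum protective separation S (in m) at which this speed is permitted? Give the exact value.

stop time T_s = (4/5)/(5/2) = 0.3200 s
robot covers v_R·T_r = 0.8000·0.0800 = 0.0640 m before braking
robot under decel: 0.8000²/(2·2.5000) = 0.1280 m
human over T_r+T_s: 0.4000·(0.0800+0.3200) = 0.1600 m
margins: 0.1200+0.0200+0.0100 = 0.1500 m
S_min ≈ 0.0640+0.1280+0.1600+0.1500  ⇒  S_min = 251/500 m

S_min = 251/500 m = 0.5020 m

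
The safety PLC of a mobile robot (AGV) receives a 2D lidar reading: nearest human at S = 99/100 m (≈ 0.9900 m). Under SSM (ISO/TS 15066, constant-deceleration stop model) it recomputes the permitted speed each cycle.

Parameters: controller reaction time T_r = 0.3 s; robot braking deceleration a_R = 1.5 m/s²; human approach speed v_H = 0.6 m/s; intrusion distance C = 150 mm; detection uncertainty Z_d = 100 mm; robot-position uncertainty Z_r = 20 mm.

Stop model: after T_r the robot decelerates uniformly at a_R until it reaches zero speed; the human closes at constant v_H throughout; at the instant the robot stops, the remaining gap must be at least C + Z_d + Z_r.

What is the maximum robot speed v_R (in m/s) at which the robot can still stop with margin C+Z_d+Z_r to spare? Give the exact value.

collect terms ⇒ (1/3)·v_R² + (7/10)·v_R + (-27/50) = 0
  disc = (7/10)² − 4·(1/3)·(-27/50) = 121/100 ; √disc = 11/10
  v_R = (−(7/10) + 11/10) / (2·(1/3)) = 3/5 m/s
check:
braking lasts T_s = (3/5)/(3/2) = 0.4000 s
robot in T_r: 0.6000·0.3000 = 0.1800 m
braking distance = 0.6000²/(2·1.5000) = 0.1200 m
person approaches 0.6000·(0.3000+0.4000) = 0.4200 m
margins: 0.1500+0.1000+0.0200 = 0.2700 m
sum ≈ 0.1800+0.1200+0.4200+0.2700 ≈ 0.9900 m = S ✓

v_R_max = 3/5 m/s = 0.6000 m/s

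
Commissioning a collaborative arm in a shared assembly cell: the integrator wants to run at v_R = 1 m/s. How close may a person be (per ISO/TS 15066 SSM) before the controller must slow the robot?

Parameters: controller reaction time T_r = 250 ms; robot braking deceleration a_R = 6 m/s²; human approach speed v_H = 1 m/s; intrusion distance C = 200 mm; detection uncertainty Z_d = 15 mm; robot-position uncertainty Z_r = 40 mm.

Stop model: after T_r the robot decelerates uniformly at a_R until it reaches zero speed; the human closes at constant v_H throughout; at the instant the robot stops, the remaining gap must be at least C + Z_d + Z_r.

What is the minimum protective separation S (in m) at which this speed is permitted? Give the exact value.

S_min = 201/200 m = 1.0050 m

T_s = v_R/a_R = 1/6 = 0.1667 s
robot covers v_R·T_r = 1.0000·0.2500 = 0.2500 m before braking
robot covers 1.0000·0.1667 − ½·6.0000·0.1667² = 0.0833 m while stopping
human over T_r+T_s: 1.0000·(0.2500+0.1667) = 0.4167 m
residual clearance needed = 0.2000+0.0150+0.0400 = 0.2550 m
S_min ≈ 0.2500+0.0833+0.4167+0.2550  ⇒  S_min = 201/200 m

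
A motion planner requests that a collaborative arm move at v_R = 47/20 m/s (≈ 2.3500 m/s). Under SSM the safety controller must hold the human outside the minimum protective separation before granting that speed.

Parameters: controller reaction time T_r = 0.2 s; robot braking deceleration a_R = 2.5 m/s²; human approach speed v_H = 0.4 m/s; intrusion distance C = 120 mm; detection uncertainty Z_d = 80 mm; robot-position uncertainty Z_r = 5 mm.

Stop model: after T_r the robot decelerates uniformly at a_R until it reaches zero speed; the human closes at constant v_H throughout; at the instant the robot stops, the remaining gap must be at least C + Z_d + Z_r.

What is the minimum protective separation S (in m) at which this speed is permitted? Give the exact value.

T_s = v_R/a_R = (47/20)/(5/2) = 0.9400 s
robot in T_r: 2.3500·0.2000 = 0.4700 m
braking distance = 2.3500²/(2·2.5000) = 1.1045 m
human over T_r+T_s: 0.4000·(0.2000+0.9400) = 0.4560 m
C+Z_d+Z_r = 0.1200+0.0800+0.0050 = 0.2050 m
S_min ≈ 0.4700+1.1045+0.4560+0.2050  ⇒  S_min = 4471/2000 m

S_min = 4471/2000 m = 2.2355 m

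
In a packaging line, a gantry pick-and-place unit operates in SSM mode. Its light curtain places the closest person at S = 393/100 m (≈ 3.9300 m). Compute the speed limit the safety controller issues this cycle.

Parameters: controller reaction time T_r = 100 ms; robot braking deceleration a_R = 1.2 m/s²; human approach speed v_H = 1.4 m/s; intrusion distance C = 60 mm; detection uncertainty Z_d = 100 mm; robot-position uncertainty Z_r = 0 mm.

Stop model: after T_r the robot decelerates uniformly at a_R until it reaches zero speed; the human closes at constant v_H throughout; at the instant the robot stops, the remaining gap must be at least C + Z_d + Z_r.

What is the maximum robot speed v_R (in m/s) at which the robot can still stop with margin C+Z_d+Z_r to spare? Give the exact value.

quadratic (5/12)·v² + (19/15)·v + (-363/100) = 0
  disc = (19/15)² − 4·(5/12)·(-363/100) = 6889/900 ; √disc = 83/30
  v_R = (−(19/15) + 83/30) / (2·(5/12)) = 9/5 m/s
check:
T_s = v_R/a_R = (9/5)/(6/5) = 1.5000 s
reaction-phase robot travel = 1.8000·0.1000 = 0.1800 m
robot covers 1.8000·1.5000 − ½·1.2000·1.5000² = 1.3500 m while stopping
human over T_r+T_s: 1.4000·(0.1000+1.5000) = 2.2400 m
margins: 0.0600+0.1000+0.0000 = 0.1600 m
sum ≈ 0.1800+1.3500+2.2400+0.1600 ≈ 3.9300 m = S ✓

v_R_max = 9/5 m/s = 1.8000 m/s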